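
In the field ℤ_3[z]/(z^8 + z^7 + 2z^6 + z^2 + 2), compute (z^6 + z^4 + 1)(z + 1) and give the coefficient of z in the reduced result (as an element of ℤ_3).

Multiply in ℤ_3[z]: (z^6 + z^4 + 1)·(z + 1) = z^7 + z^6 + z^5 + z^4 + z + 1.
Reduced: z^7 + z^6 + z^5 + z^4 + z + 1.

1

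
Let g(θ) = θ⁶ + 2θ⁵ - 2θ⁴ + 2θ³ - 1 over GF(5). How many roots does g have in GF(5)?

0

Evaluate at each of the 5 elements of GF(5):
g(0) = 4; g(1) = 2; g(2) = 1; g(3) = 1; g(4) = 4.
No element is a root.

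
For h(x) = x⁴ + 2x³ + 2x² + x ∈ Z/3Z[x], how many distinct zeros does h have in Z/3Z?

3

Evaluate at each of the 3 elements of Z/3Z:
h(0) = 0 → root; h(1) = 0 → root; h(2) = 0 → root.
Roots: {0, 1, 2}.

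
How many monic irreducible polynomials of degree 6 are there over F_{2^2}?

670

Gauss's count: N_{4}(6) = (1/6) Σ_{d|6} μ(6/d)·4^d.
Divisors of 6: 1, 2, 3, 6; μ(6/d) for each: 1, -1, -1, 1.
Σ = 4^1 − 4^2 − 4^3 + 4^6 = 4020.
N = 4020/6 = 670.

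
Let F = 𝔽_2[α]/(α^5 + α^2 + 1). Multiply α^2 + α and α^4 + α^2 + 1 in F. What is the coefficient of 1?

1

Multiply in 𝔽_2[α]: (α^2 + α)·(α^4 + α^2 + 1) = α^6 + α^5 + α^4 + α^3 + α^2 + α.
Reduce using α^5 ≡ α^2 + 1 (mod α^5 + α^2 + 1).
Reduced: α^4 + 1.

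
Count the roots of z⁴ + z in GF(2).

2

Write h(z) = z⁴ + z.
Evaluate at each of the 2 elements of GF(2):
h(0) = 0 → root; h(1) = 0 → root.
Roots: {0, 1}.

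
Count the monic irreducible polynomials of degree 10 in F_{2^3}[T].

The number of monic irreducibles of degree 10 over GF(8) is (1/10)·Σ_{d∣10} μ(10/d) 8^d.
Divisors of 10: 1, 2, 5, 10; μ(10/d) for each: 1, -1, -1, 1.
Σ = 8^1 − 8^2 − 8^5 + 8^10 = 1073709000.
N = 1073709000/10 = 107370900.

107370900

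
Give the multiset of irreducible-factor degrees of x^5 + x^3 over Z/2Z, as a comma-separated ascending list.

Write h(x) = x^5 + x^3.
Roots in Z/2Z: h(0) = 0 → root; h(1) = 0 → root.
Linear factors from roots: (x), (x + 1).
Complete factorization: h(x) = (x + 1)^2·(x)^3.
Factor degrees with multiplicity: 1 + 1 + 1 + 1 + 1 = 5.

1, 1, 1, 1, 1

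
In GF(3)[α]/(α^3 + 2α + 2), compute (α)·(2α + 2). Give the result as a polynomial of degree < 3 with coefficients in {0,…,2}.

2α^2 + 2α

Multiply in GF(3)[α]: (α)·(2α + 2) = 2α^2 + 2α.
Reduced: 2α^2 + 2α.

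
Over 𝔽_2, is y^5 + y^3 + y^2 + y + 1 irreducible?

Write P(y) = y^5 + y^3 + y^2 + y + 1.
Check for roots in 𝔽_2: P(0) = 1; P(1) = 1.
No roots, so no linear factors.
Monic irreducibles of degree 2 over GF(2): y^2 + y + 1.
None of them divide P (all give nonzero remainder).
No irreducible factor of degree ≤ 2 exists, so P is irreducible over GF(2).

Yes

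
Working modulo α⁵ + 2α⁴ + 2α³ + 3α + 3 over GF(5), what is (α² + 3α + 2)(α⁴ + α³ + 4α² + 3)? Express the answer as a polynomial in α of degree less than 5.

Multiply in GF(5)[α]: (α² + 3α + 2)·(α⁴ + α³ + 4α² + 3) = α⁶ + 4α⁵ + 4α⁴ + 4α³ + α² + 4α + 1.
Reduce using α⁵ ≡ 3α⁴ + 3α³ + 2α + 2 (mod α⁵ + 2α⁴ + 2α³ + 3α + 3).
Reduced: 3α⁴ + 3α².

3α^4 + 3α^2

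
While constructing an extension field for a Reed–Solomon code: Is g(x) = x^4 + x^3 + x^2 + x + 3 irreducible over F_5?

Check for roots in F_5: g(0) = 3; g(1) = 2; g(2) = 3; g(3) = 3; g(4) = 3.
No roots, so no linear factors.
Degree-2 irreducible divisors: test the 10 monic irreducibles of degree 2 over GF(5).
None of them divide g (all give nonzero remainder).
No irreducible factor of degree ≤ 2 exists, so g is irreducible over GF(5).

Yes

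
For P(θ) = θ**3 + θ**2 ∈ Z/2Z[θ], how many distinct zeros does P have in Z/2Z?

2

Evaluate at each of the 2 elements of Z/2Z:
P(0) = 0 → root; P(1) = 0 → root.
Roots: {0, 1}.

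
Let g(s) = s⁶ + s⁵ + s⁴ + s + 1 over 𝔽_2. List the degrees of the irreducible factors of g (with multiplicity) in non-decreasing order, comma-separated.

Roots in 𝔽_2: g(0) = 1; g(1) = 1.
Complete factorization: g(s) = (s⁶ + s⁵ + s⁴ + s + 1).
Factor degrees with multiplicity: 6 = 6.

6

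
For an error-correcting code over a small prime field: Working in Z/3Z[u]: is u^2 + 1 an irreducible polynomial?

Yes

Write P(u) = u^2 + 1.
Check for roots in Z/3Z: P(0) = 1; P(1) = 2; P(2) = 2.
No roots. A degree-2 polynomial over a field with no linear factor is irreducible.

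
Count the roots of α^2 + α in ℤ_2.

2

Write f(α) = α^2 + α.
Evaluate at each of the 2 elements of ℤ_2:
f(0) = 0 → root; f(1) = 0 → root.
Roots: {0, 1}.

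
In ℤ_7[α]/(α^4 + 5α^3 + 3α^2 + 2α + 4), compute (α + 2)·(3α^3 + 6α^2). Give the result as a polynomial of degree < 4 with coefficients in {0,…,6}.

4α^3 + 3α^2 + α + 2

Multiply in ℤ_7[α]: (α + 2)·(3α^3 + 6α^2) = 3α^4 + 5α^3 + 5α^2.
Reduce using α^4 ≡ 2α^3 + 4α^2 + 5α + 3 (mod α^4 + 5α^3 + 3α^2 + 2α + 4).
Reduced: 4α^3 + 3α^2 + α + 2.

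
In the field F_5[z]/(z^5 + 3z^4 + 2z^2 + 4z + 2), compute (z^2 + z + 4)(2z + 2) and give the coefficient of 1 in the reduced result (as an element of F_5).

Multiply in F_5[z]: (z^2 + z + 4)·(2z + 2) = 2z^3 + 4z^2 + 3.
Reduced: 2z^3 + 4z^2 + 3.

3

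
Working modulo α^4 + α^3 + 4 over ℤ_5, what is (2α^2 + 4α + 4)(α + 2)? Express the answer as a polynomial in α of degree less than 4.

Multiply in ℤ_5[α]: (2α^2 + 4α + 4)·(α + 2) = 2α^3 + 3α^2 + 2α + 3.
Reduced: 2α^3 + 3α^2 + 2α + 3.

2α^3 + 3α^2 + 2α + 3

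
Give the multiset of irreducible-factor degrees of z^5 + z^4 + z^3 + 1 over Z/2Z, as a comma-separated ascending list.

Write f(z) = z^5 + z^4 + z^3 + 1.
Roots in Z/2Z: f(0) = 1; f(1) = 0 → root.
Linear factors from roots: (z + 1).
Complete factorization: f(z) = (z + 1)^2·(z^3 + z^2 + 1).
Factor degrees with multiplicity: 1 + 1 + 3 = 5.

1, 1, 3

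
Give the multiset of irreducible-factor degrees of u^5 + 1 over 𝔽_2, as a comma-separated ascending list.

1, 4

Write h(u) = u^5 + 1.
Roots in 𝔽_2: h(0) = 1; h(1) = 0 → root.
Linear factors from roots: (u + 1).
Complete factorization: h(u) = (u + 1)·(u^4 + u^3 + u^2 + u + 1).
Factor degrees with multiplicity: 1 + 4 = 5.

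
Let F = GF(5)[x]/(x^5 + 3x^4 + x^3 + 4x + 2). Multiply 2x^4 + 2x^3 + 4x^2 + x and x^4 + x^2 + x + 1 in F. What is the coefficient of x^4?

1

Multiply in GF(5)[x]: (2x^4 + 2x^3 + 4x^2 + x)·(x^4 + x^2 + x + 1) = 2x^8 + 2x^7 + x^6 + 3x^4 + 2x^3 + x.
Reduce using x^5 ≡ 2x^4 + 4x^3 + x + 3 (mod x^5 + 3x^4 + x^3 + 4x + 2).
Reduced: x^4 + 3x^3 + 4x^2 + 3.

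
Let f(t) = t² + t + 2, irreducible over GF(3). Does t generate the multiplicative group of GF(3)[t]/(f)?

|GF(3^2)^×| = 3^2 − 1 = 8. Prime factorization: 8 = 2^3.
f is primitive ⇔ t has order 8 in GF(3)[t]/(f), i.e. t^(8/q) ≠ 1 for each prime q | 8.
t^(4) mod f = 2.
None equal 1, so t has full order 8; f is primitive.

Yes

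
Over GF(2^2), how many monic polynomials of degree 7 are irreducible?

By the necklace-counting formula, N_4(7) = (1/7) Σ_{d|7} μ(7/d)·4^d.
Divisors of 7: 1, 7; μ(7/d) for each: -1, 1.
Σ = − 4^1 + 4^7 = 16380.
N = 16380/7 = 2340.

2340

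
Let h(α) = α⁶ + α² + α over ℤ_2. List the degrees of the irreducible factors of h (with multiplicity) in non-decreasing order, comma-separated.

1, 2, 3

Roots in ℤ_2: h(0) = 0 → root; h(1) = 1.
Linear factors from roots: (α).
Complete factorization: h(α) = (α)·(α² + α + 1)·(α³ + α² + 1).
Factor degrees with multiplicity: 1 + 2 + 3 = 6.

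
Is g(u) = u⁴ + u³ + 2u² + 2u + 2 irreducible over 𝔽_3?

Yes

Check for roots in 𝔽_3: g(0) = 2; g(1) = 2; g(2) = 2.
No roots, so no linear factors.
Monic irreducibles of degree 2 over GF(3): u² + 1, u² + u + 2, u² + 2u + 2.
None of them divide g (all give nonzero remainder).
No irreducible factor of degree ≤ 2 exists, so g is irreducible over GF(3).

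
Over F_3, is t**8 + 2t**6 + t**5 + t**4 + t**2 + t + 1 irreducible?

Write f(t) = t**8 + 2t**6 + t**5 + t**4 + t**2 + t + 1.
Check for roots in F_3: f(0) = 1; f(1) = 2; f(2) = 1.
No roots, so no linear factors.
Monic irreducibles of degree 2 over GF(3): t**2 + 1, t**2 + t + 2, t**2 + 2t + 2.
None of them divide f (all give nonzero remainder).
Degree-3 irreducible divisors: test the 8 monic irreducibles of degree 3 over GF(3).
None of them divide f (all give nonzero remainder).
Degree-4 irreducible divisors: test the 18 monic irreducibles of degree 4 over GF(3).
None of them divide f (all give nonzero remainder).
No irreducible factor of degree ≤ 4 exists, so f is irreducible over GF(3).

Yes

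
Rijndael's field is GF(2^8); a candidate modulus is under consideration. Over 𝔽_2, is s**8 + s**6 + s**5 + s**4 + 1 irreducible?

Write h(s) = s**8 + s**6 + s**5 + s**4 + 1.
Check for roots in 𝔽_2: h(0) = 1; h(1) = 1.
No roots, so no linear factors.
Monic irreducibles of degree 2 over GF(2): s**2 + s + 1.
None of them divide h (all give nonzero remainder).
Monic irreducibles of degree 3 over GF(2): s**3 + s + 1, s**3 + s**2 + 1.
None of them divide h (all give nonzero remainder).
Monic irreducibles of degree 4 over GF(2): s**4 + s + 1, s**4 + s**3 + 1, s**4 + s**3 + s**2 + s + 1.
None of them divide h (all give nonzero remainder).
No irreducible factor of degree ≤ 4 exists, so h is irreducible over GF(2).

Yes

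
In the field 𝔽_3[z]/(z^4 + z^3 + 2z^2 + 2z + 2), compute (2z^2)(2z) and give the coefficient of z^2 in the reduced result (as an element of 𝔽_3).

0

Multiply in 𝔽_3[z]: (2z^2)·(2z) = z^3.
Reduced: z^3.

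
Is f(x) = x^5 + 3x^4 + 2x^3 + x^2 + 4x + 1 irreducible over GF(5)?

Check for roots in GF(5): f(0) = 1; f(1) = 2; f(2) = 4; f(3) = 2; f(4) = 3.
No roots, so no linear factors.
Degree-2 irreducible divisors: test the 10 monic irreducibles of degree 2 over GF(5).
None of them divide f (all give nonzero remainder).
No irreducible factor of degree ≤ 2 exists, so f is irreducible over GF(5).

Yes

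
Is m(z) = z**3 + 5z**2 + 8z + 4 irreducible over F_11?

No

Check each element of F_11 for a root: m(0)=4, m(1)=7, m(2)=4, m(3)=1, m(4)=4, m(5)=8, m(6)=8, m(7)=10, m(8)=9, m(9)=0, m(10)=0.
m(9) = 0, so (z − 9) divides m(z); m is reducible.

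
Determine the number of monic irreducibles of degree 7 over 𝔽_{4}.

2340

The number of monic irreducibles of degree 7 over GF(4) is (1/7)·Σ_{d∣7} μ(7/d) 4^d.
Divisors of 7: 1, 7; μ(7/d) for each: -1, 1.
Σ = − 4^1 + 4^7 = 16380.
N = 16380/7 = 2340.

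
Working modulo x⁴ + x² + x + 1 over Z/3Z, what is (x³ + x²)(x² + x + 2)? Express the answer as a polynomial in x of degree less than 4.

Multiply in Z/3Z[x]: (x³ + x²)·(x² + x + 2) = x⁵ + 2x⁴ + 2x².
Reduce using x⁴ ≡ 2x² + 2x + 2 (mod x⁴ + x² + x + 1).
Reduced: 2x³ + 2x² + 1.

2x^3 + 2x^2 + 1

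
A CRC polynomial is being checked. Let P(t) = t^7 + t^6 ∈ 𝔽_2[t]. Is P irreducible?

No

Check for roots in 𝔽_2: P(0) = 0 → root; P(1) = 0 → root.
P(0) = 0, so (t) divides P(t); P is reducible.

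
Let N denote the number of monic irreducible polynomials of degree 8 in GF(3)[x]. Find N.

Gauss's count: N_{3}(8) = (1/8) Σ_{d|8} μ(8/d)·3^d.
Divisors of 8: 1, 2, 4, 8; μ(8/d) for each: 0, 0, -1, 1.
Σ = − 3^4 + 3^8 = 6480.
N = 6480/8 = 810.

810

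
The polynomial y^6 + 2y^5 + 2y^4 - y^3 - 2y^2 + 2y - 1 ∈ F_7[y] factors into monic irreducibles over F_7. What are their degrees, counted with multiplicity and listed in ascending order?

1, 1, 2, 2

Write f(y) = y^6 + 2y^5 + 2y^4 - y^3 - 2y^2 + 2y - 1.
Linear factors from roots: (y - 2), (y - 3).
Complete factorization: f(y) = (y - 3)·(y - 2)·(y^2 + 3y - 1)·(y^2 - 3y - 1).
Factor degrees with multiplicity: 1 + 1 + 2 + 2 = 6.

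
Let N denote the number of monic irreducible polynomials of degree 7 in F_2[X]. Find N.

Gauss's count: N_{2}(7) = (1/7) Σ_{d|7} μ(7/d)·2^d.
Divisors of 7: 1, 7; μ(7/d) for each: -1, 1.
Σ = − 2^1 + 2^7 = 126.
N = 126/7 = 18.

18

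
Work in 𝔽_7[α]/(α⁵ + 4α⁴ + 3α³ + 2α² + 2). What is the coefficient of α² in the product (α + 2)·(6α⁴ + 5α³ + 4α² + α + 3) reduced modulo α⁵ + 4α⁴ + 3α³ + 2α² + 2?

Multiply in 𝔽_7[α]: (α + 2)·(6α⁴ + 5α³ + 4α² + α + 3) = 6α⁵ + 3α⁴ + 2α² + 5α + 6.
Reduce using α⁵ ≡ 3α⁴ + 4α³ + 5α² + 5 (mod α⁵ + 4α⁴ + 3α³ + 2α² + 2).
Reduced: 3α³ + 4α² + 5α + 1.

4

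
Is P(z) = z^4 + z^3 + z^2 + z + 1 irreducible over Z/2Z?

Check for roots in Z/2Z: P(0) = 1; P(1) = 1.
No roots, so no linear factors.
Monic irreducibles of degree 2 over GF(2): z^2 + z + 1.
None of them divide P (all give nonzero remainder).
No irreducible factor of degree ≤ 2 exists, so P is irreducible over GF(2).

Yes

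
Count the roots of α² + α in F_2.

2

Write h(α) = α² + α.
Evaluate at each of the 2 elements of F_2:
h(0) = 0 → root; h(1) = 0 → root.
Roots: {0, 1}.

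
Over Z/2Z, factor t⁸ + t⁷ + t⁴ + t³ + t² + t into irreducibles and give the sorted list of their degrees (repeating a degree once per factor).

Write g(t) = t⁸ + t⁷ + t⁴ + t³ + t² + t.
Roots in Z/2Z: g(0) = 0 → root; g(1) = 0 → root.
Linear factors from roots: (t), (t + 1).
Complete factorization: g(t) = (t)·(t + 1)·(t³ + t + 1)^2.
Factor degrees with multiplicity: 1 + 1 + 3 + 3 = 8.

1, 1, 3, 3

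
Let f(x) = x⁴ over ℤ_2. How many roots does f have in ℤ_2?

Evaluate at each of the 2 elements of ℤ_2:
f(0) = 0 → root; f(1) = 1.
Roots: {0}.

1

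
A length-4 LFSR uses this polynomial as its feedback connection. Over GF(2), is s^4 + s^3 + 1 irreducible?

Yes

Write f(s) = s^4 + s^3 + 1.
Check for roots in GF(2): f(0) = 1; f(1) = 1.
No roots, so no linear factors.
Monic irreducibles of degree 2 over GF(2): s^2 + s + 1.
None of them divide f (all give nonzero remainder).
No irreducible factor of degree ≤ 2 exists, so f is irreducible over GF(2).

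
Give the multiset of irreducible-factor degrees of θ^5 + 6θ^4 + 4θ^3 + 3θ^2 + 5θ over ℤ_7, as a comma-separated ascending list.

Write g(θ) = θ^5 + 6θ^4 + 4θ^3 + 3θ^2 + 5θ.
Linear factors from roots: (θ), (θ + 5), (θ + 3).
Complete factorization: g(θ) = (θ)·(θ + 3)·(θ + 5)·(θ^2 + 5θ + 5).
Factor degrees with multiplicity: 1 + 1 + 1 + 2 = 5.

1, 1, 1, 2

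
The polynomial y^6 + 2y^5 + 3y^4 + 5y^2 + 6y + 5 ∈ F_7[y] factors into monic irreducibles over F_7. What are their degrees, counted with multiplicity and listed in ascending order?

Write h(y) = y^6 + 2y^5 + 3y^4 + 5y^2 + 6y + 5.
Linear factors from roots: (y + 4), (y + 3).
Complete factorization: h(y) = (y + 3)·(y + 4)·(y^2 + 3y + 5)·(y^2 + 6y + 3).
Factor degrees with multiplicity: 1 + 1 + 2 + 2 = 6.

1, 1, 2, 2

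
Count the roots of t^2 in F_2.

1

Write h(t) = t^2.
Evaluate at each of the 2 elements of F_2:
h(0) = 0 → root; h(1) = 1.
Roots: {0}.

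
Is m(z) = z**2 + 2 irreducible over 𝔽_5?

Check for roots in 𝔽_5: m(0) = 2; m(1) = 3; m(2) = 1; m(3) = 1; m(4) = 3.
No roots. A degree-2 polynomial over a field with no linear factor is irreducible.

Yes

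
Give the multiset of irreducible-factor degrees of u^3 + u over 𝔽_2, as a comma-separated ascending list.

1, 1, 1

Write f(u) = u^3 + u.
Roots in 𝔽_2: f(0) = 0 → root; f(1) = 0 → root.
Linear factors from roots: (u), (u + 1).
Complete factorization: f(u) = (u)·(u + 1)^2.
Factor degrees with multiplicity: 1 + 1 + 1 = 3.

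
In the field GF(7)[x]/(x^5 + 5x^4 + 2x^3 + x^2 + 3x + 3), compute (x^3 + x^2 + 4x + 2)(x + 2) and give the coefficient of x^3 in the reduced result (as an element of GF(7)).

3

Multiply in GF(7)[x]: (x^3 + x^2 + 4x + 2)·(x + 2) = x^4 + 3x^3 + 6x^2 + 3x + 4.
Reduced: x^4 + 3x^3 + 6x^2 + 3x + 4.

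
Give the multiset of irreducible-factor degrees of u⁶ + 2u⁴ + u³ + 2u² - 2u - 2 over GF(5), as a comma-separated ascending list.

Write f(u) = u⁶ + 2u⁴ + u³ + 2u² - 2u - 2.
Roots in GF(5): f(0) = 3; f(1) = 2; f(2) = 1; f(3) = 3; f(4) = 4.
Complete factorization: f(u) = (u⁶ + 2u⁴ + u³ + 2u² - 2u - 2).
Factor degrees with multiplicity: 6 = 6.

6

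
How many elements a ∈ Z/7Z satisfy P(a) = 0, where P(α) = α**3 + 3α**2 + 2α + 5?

Evaluate at each of the 7 elements of Z/7Z:
P(0) = 5; P(1) = 4; P(2) = 1; P(3) = 2; P(4) = 6; P(5) = 5; P(6) = 5.
No element is a root.

0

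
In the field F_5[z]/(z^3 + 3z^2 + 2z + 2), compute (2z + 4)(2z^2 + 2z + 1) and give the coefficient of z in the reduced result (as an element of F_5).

Multiply in F_5[z]: (2z + 4)·(2z^2 + 2z + 1) = 4z^3 + 2z^2 + 4.
Reduce using z^3 ≡ 2z^2 + 3z + 3 (mod z^3 + 3z^2 + 2z + 2).
Reduced: 2z + 1.

2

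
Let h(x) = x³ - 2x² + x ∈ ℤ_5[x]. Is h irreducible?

Check for roots in ℤ_5: h(0) = 0 → root; h(1) = 0 → root; h(2) = 2; h(3) = 2; h(4) = 1.
h(0) = 0, so (x) divides h(x); h is reducible.

No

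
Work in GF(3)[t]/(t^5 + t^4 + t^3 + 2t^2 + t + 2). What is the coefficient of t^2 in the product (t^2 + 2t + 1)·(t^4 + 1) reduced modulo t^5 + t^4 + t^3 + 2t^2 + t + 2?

Multiply in GF(3)[t]: (t^2 + 2t + 1)·(t^4 + 1) = t^6 + 2t^5 + t^4 + t^2 + 2t + 1.
Reduce using t^5 ≡ 2t^4 + 2t^3 + t^2 + 2t + 1 (mod t^5 + t^4 + t^3 + 2t^2 + t + 2).
Reduced: 2t^4 + t^2 + 2t + 2.

1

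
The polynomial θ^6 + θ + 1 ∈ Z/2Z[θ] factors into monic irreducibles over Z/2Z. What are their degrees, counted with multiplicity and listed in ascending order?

Write g(θ) = θ^6 + θ + 1.
Roots in Z/2Z: g(0) = 1; g(1) = 1.
Complete factorization: g(θ) = (θ^6 + θ + 1).
Factor degrees with multiplicity: 6 = 6.

6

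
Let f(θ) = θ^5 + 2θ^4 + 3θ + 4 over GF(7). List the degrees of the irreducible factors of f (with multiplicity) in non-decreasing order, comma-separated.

Complete factorization: f(θ) = (θ^2 + 2θ + 3)·(θ^3 + 4θ + 6).
Factor degrees with multiplicity: 2 + 3 = 5.

2, 3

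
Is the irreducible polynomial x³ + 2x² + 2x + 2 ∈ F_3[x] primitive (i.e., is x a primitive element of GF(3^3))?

No

Write f(x) = x³ + 2x² + 2x + 2.
|GF(3^3)^×| = 3^3 − 1 = 26. Prime factorization: 26 = 2·13.
f is primitive ⇔ x has order 26 in GF(3)[x]/(f), i.e. x^(26/q) ≠ 1 for each prime q | 26.
x^(13) mod f = 1
x^(2) mod f = x².
Since x^(13) = 1, the order of x divides 13 < 26; not primitive.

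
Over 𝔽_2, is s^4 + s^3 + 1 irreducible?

Write g(s) = s^4 + s^3 + 1.
Check for roots in 𝔽_2: g(0) = 1; g(1) = 1.
No roots, so no linear factors.
Monic irreducibles of degree 2 over GF(2): s^2 + s + 1.
None of them divide g (all give nonzero remainder).
No irreducible factor of degree ≤ 2 exists, so g is irreducible over GF(2).

Yes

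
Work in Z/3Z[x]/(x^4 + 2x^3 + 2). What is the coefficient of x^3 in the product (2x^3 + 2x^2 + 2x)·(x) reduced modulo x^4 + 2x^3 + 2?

1

Multiply in Z/3Z[x]: (2x^3 + 2x^2 + 2x)·(x) = 2x^4 + 2x^3 + 2x^2.
Reduce using x^4 ≡ x^3 + 1 (mod x^4 + 2x^3 + 2).
Reduced: x^3 + 2x^2 + 2.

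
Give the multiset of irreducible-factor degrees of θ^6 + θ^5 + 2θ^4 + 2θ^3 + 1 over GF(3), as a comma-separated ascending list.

6

Write f(θ) = θ^6 + θ^5 + 2θ^4 + 2θ^3 + 1.
Roots in GF(3): f(0) = 1; f(1) = 1; f(2) = 1.
Complete factorization: f(θ) = (θ^6 + θ^5 + 2θ^4 + 2θ^3 + 1).
Factor degrees with multiplicity: 6 = 6.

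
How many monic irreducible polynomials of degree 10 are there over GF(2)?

99

Gauss's count: N_{2}(10) = (1/10) Σ_{d|10} μ(10/d)·2^d.
Divisors of 10: 1, 2, 5, 10; μ(10/d) for each: 1, -1, -1, 1.
Σ = 2^1 − 2^2 − 2^5 + 2^10 = 990.
N = 990/10 = 99.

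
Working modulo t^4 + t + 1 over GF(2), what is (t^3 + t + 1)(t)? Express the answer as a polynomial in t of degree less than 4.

Multiply in GF(2)[t]: (t^3 + t + 1)·(t) = t^4 + t^2 + t.
Reduce using t^4 ≡ t + 1 (mod t^4 + t + 1).
Reduced: t^2 + 1.

t^2 + 1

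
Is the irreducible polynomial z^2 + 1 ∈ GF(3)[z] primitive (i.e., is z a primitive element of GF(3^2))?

No

Write f(z) = z^2 + 1.
|GF(3^2)^×| = 3^2 − 1 = 8. Prime factorization: 8 = 2^3.
f is primitive ⇔ z has order 8 in GF(3)[z]/(f), i.e. z^(8/q) ≠ 1 for each prime q | 8.
z^(4) mod f = 1
Since z^(4) = 1, the order of z divides 4 < 8; not primitive.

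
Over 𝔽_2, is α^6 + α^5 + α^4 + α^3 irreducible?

No

Write h(α) = α^6 + α^5 + α^4 + α^3.
Check for roots in 𝔽_2: h(0) = 0 → root; h(1) = 0 → root.
h(0) = 0, so (α) divides h(α); h is reducible.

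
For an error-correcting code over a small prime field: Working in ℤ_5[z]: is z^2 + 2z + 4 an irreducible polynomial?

Write h(z) = z^2 + 2z + 4.
Check for roots in ℤ_5: h(0) = 4; h(1) = 2; h(2) = 2; h(3) = 4; h(4) = 3.
No roots. A degree-2 polynomial over a field with no linear factor is irreducible.

Yes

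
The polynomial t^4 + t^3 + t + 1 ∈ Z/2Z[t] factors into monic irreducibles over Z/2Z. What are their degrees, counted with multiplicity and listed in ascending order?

1, 1, 2

Write f(t) = t^4 + t^3 + t + 1.
Roots in Z/2Z: f(0) = 1; f(1) = 0 → root.
Linear factors from roots: (t + 1).
Complete factorization: f(t) = (t + 1)^2·(t^2 + t + 1).
Factor degrees with multiplicity: 1 + 1 + 2 = 4.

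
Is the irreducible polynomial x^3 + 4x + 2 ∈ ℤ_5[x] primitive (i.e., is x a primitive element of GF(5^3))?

Write f(x) = x^3 + 4x + 2.
|GF(5^3)^×| = 5^3 − 1 = 124. Prime factorization: 124 = 2^2·31.
f is primitive ⇔ x has order 124 in GF(5)[x]/(f), i.e. x^(124/q) ≠ 1 for each prime q | 124.
x^(62) mod f = 4.
x^(4) mod f = x^2 + 3x.
None equal 1, so x has full order 124; f is primitive.

Yes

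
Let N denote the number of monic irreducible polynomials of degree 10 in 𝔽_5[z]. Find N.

Gauss's count: N_{5}(10) = (1/10) Σ_{d|10} μ(10/d)·5^d.
Divisors of 10: 1, 2, 5, 10; μ(10/d) for each: 1, -1, -1, 1.
Σ = 5^1 − 5^2 − 5^5 + 5^10 = 9762480.
N = 9762480/10 = 976248.

976248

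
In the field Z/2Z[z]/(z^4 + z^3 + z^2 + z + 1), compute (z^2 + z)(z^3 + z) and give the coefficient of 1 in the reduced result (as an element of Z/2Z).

0

Multiply in Z/2Z[z]: (z^2 + z)·(z^3 + z) = z^5 + z^4 + z^3 + z^2.
Reduce using z^4 ≡ z^3 + z^2 + z + 1 (mod z^4 + z^3 + z^2 + z + 1).
Reduced: z.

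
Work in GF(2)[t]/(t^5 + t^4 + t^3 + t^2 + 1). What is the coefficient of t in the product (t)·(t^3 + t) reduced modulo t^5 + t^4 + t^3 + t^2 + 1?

0

Multiply in GF(2)[t]: (t)·(t^3 + t) = t^4 + t^2.
Reduced: t^4 + t^2.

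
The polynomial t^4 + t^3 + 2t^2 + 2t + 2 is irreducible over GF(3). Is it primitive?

Yes

Write f(t) = t^4 + t^3 + 2t^2 + 2t + 2.
|GF(3^4)^×| = 3^4 − 1 = 80. Prime factorization: 80 = 2^4·5.
f is primitive ⇔ t has order 80 in GF(3)[t]/(f), i.e. t^(80/q) ≠ 1 for each prime q | 80.
t^(40) mod f = 2.
t^(16) mod f = t^2 + t.
None equal 1, so t has full order 80; f is primitive.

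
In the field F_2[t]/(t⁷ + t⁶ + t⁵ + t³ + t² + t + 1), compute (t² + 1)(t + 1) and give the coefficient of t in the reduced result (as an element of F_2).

Multiply in F_2[t]: (t² + 1)·(t + 1) = t³ + t² + t + 1.
Reduced: t³ + t² + t + 1.

1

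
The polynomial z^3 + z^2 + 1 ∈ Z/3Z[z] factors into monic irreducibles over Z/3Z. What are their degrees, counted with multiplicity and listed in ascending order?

Write h(z) = z^3 + z^2 + 1.
Roots in Z/3Z: h(0) = 1; h(1) = 0 → root; h(2) = 1.
Linear factors from roots: (z + 2).
Complete factorization: h(z) = (z + 2)·(z^2 + 2z + 2).
Factor degrees with multiplicity: 1 + 2 = 3.

1, 2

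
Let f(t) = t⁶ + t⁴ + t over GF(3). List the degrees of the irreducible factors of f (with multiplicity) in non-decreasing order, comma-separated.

1, 1, 4

Roots in GF(3): f(0) = 0 → root; f(1) = 0 → root; f(2) = 1.
Linear factors from roots: (t), (t + 2).
Complete factorization: f(t) = (t)·(t + 2)·(t⁴ + t³ + 2t² + 2t + 2).
Factor degrees with multiplicity: 1 + 1 + 4 = 6.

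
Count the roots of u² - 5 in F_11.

2

Write P(u) = u² - 5.
Evaluate at each of the 11 elements of F_11:
P(0) = 6; P(1) = 7; P(2) = 10; P(3) = 4; P(4) = 0 → root; P(5) = 9; P(6) = 9; P(7) = 0 → root; P(8) = 4; P(9) = 10; P(10) = 7.
Roots: {4, 7}.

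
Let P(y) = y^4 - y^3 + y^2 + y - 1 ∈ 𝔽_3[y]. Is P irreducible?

Check for roots in 𝔽_3: P(0) = 2; P(1) = 1; P(2) = 1.
No roots, so no linear factors.
Monic irreducibles of degree 2 over GF(3): y^2 + 1, y^2 + y - 1, y^2 - y - 1.
None of them divide P (all give nonzero remainder).
No irreducible factor of degree ≤ 2 exists, so P is irreducible over GF(3).

Yes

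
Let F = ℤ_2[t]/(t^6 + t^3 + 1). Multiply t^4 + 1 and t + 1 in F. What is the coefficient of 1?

1

Multiply in ℤ_2[t]: (t^4 + 1)·(t + 1) = t^5 + t^4 + t + 1.
Reduced: t^5 + t^4 + t + 1.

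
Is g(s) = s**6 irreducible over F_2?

No

Check for roots in F_2: g(0) = 0 → root; g(1) = 1.
g(0) = 0, so (s) divides g(s); g is reducible.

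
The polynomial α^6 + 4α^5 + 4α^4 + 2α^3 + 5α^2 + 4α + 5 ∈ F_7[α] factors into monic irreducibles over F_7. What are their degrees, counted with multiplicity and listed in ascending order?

Write g(α) = α^6 + 4α^5 + 4α^4 + 2α^3 + 5α^2 + 4α + 5.
Complete factorization: g(α) = (α^6 + 4α^5 + 4α^4 + 2α^3 + 5α^2 + 4α + 5).
Factor degrees with multiplicity: 6 = 6.

6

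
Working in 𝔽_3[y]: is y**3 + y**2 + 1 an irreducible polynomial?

No

Write m(y) = y**3 + y**2 + 1.
Check for roots in 𝔽_3: m(0) = 1; m(1) = 0 → root; m(2) = 1.
m(1) = 0, so (y − 1) divides m(y); m is reducible.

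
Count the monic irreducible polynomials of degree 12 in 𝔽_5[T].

20343700

The number of monic irreducibles of degree 12 over GF(5) is (1/12)·Σ_{d∣12} μ(12/d) 5^d.
Divisors of 12: 1, 2, 3, 4, 6, 12; μ(12/d) for each: 0, 1, 0, -1, -1, 1.
Σ = 5^2 − 5^4 − 5^6 + 5^12 = 244124400.
N = 244124400/12 = 20343700.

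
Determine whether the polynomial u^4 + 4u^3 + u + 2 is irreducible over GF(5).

Write P(u) = u^4 + 4u^3 + u + 2.
Check for roots in GF(5): P(0) = 2; P(1) = 3; P(2) = 2; P(3) = 4; P(4) = 3.
No roots, so no linear factors.
Degree-2 irreducible divisors: test the 10 monic irreducibles of degree 2 over GF(5).
None of them divide P (all give nonzero remainder).
No irreducible factor of degree ≤ 2 exists, so P is irreducible over GF(5).

Yes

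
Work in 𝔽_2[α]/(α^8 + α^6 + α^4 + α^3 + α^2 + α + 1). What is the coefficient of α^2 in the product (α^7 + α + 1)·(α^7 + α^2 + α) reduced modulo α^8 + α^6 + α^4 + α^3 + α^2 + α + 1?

Multiply in 𝔽_2[α]: (α^7 + α + 1)·(α^7 + α^2 + α) = α^14 + α^9 + α^7 + α^3 + α.
Reduce using α^8 ≡ α^6 + α^4 + α^3 + α^2 + α + 1 (mod α^8 + α^6 + α^4 + α^3 + α^2 + α + 1).
Reduced: α^7 + α^5 + α^4 + α^3 + α.

0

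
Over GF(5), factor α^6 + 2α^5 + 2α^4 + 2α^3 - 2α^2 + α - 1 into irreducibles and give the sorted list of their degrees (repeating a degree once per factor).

Write h(α) = α^6 + 2α^5 + 2α^4 + 2α^3 - 2α^2 + α - 1.
Roots in GF(5): h(0) = 4; h(1) = 0 → root; h(2) = 4; h(3) = 0 → root; h(4) = 0 → root.
Linear factors from roots: (α - 1), (α + 2), (α + 1).
Complete factorization: h(α) = (α + 1)·(α + 2)·(α - 1)·(α^3 - 2α - 2).
Factor degrees with multiplicity: 1 + 1 + 1 + 3 = 6.

1, 1, 1, 3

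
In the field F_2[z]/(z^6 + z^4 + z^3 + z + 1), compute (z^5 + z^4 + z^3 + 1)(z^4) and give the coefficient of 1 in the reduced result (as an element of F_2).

Multiply in F_2[z]: (z^5 + z^4 + z^3 + 1)·(z^4) = z^9 + z^8 + z^7 + z^4.
Reduce using z^6 ≡ z^4 + z^3 + z + 1 (mod z^6 + z^4 + z^3 + z + 1).
Reduced: z^5 + z^2.

0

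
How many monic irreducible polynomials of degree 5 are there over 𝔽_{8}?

6552

Gauss's count: N_{8}(5) = (1/5) Σ_{d|5} μ(5/d)·8^d.
Divisors of 5: 1, 5; μ(5/d) for each: -1, 1.
Σ = − 8^1 + 8^5 = 32760.
N = 32760/5 = 6552.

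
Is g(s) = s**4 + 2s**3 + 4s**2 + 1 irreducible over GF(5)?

Check for roots in GF(5): g(0) = 1; g(1) = 3; g(2) = 4; g(3) = 2; g(4) = 4.
No roots, so no linear factors.
Degree-2 irreducible divisors: test the 10 monic irreducibles of degree 2 over GF(5).
None of them divide g (all give nonzero remainder).
No irreducible factor of degree ≤ 2 exists, so g is irreducible over GF(5).

Yes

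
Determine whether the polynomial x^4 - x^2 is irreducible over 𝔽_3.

No

Write P(x) = x^4 - x^2.
Check for roots in 𝔽_3: P(0) = 0 → root; P(1) = 0 → root; P(2) = 0 → root.
P(0) = 0, so (x) divides P(x); P is reducible.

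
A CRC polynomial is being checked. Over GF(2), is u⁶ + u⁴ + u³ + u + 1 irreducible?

Yes

Write h(u) = u⁶ + u⁴ + u³ + u + 1.
Check for roots in GF(2): h(0) = 1; h(1) = 1.
No roots, so no linear factors.
Monic irreducibles of degree 2 over GF(2): u² + u + 1.
None of them divide h (all give nonzero remainder).
Monic irreducibles of degree 3 over GF(2): u³ + u + 1, u³ + u² + 1.
None of them divide h (all give nonzero remainder).
No irreducible factor of degree ≤ 3 exists, so h is irreducible over GF(2).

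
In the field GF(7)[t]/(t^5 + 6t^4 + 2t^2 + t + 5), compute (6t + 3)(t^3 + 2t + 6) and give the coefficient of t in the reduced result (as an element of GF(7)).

0

Multiply in GF(7)[t]: (6t + 3)·(t^3 + 2t + 6) = 6t^4 + 3t^3 + 5t^2 + 4.
Reduced: 6t^4 + 3t^3 + 5t^2 + 4.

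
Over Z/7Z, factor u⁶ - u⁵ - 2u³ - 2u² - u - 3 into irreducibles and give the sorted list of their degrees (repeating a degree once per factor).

1, 1, 1, 3

Write h(u) = u⁶ - u⁵ - 2u³ - 2u² - u - 3.
Linear factors from roots: (u + 3), (u + 1).
Complete factorization: h(u) = (u + 3)·(u + 1)^2·(u³ + u² + 2u - 1).
Factor degrees with multiplicity: 1 + 1 + 1 + 3 = 6.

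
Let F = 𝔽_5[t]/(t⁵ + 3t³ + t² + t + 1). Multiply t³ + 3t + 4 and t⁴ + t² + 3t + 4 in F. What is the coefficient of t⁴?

Multiply in 𝔽_5[t]: (t³ + 3t + 4)·(t⁴ + t² + 3t + 4) = t⁷ + 4t⁵ + 2t⁴ + 2t³ + 3t² + 4t + 1.
Reduce using t⁵ ≡ 2t³ + 4t² + 4t + 4 (mod t⁵ + 3t³ + t² + t + 1).
Reduced: t⁴ + 3t³ + t² + 3t.

1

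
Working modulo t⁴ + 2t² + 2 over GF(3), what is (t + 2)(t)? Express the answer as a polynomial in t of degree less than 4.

t^2 + 2t

Multiply in GF(3)[t]: (t + 2)·(t) = t² + 2t.
Reduced: t² + 2t.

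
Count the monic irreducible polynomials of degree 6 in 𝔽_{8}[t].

The number of monic irreducibles of degree 6 over GF(8) is (1/6)·Σ_{d∣6} μ(6/d) 8^d.
Divisors of 6: 1, 2, 3, 6; μ(6/d) for each: 1, -1, -1, 1.
Σ = 8^1 − 8^2 − 8^3 + 8^6 = 261576.
N = 261576/6 = 43596.

43596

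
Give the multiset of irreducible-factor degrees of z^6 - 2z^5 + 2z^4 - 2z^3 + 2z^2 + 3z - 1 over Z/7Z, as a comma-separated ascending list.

6

Write h(z) = z^6 - 2z^5 + 2z^4 - 2z^3 + 2z^2 + 3z - 1.
Complete factorization: h(z) = (z^6 - 2z^5 + 2z^4 - 2z^3 + 2z^2 + 3z - 1).
Factor degrees with multiplicity: 6 = 6.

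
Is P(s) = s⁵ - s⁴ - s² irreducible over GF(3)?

No

Check for roots in GF(3): P(0) = 0 → root; P(1) = 2; P(2) = 0 → root.
P(0) = 0, so (s) divides P(s); P is reducible.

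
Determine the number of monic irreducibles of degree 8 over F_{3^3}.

35303625630

Gauss's count: N_{27}(8) = (1/8) Σ_{d|8} μ(8/d)·27^d.
Divisors of 8: 1, 2, 4, 8; μ(8/d) for each: 0, 0, -1, 1.
Σ = − 27^4 + 27^8 = 282429005040.
N = 282429005040/8 = 35303625630.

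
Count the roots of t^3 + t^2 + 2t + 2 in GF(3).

2

Write g(t) = t^3 + t^2 + 2t + 2.
Evaluate at each of the 3 elements of GF(3):
g(0) = 2; g(1) = 0 → root; g(2) = 0 → root.
Roots: {1, 2}.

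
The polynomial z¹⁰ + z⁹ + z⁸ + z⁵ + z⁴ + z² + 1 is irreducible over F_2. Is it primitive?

No

Write f(z) = z¹⁰ + z⁹ + z⁸ + z⁵ + z⁴ + z² + 1.
|GF(2^10)^×| = 2^10 − 1 = 1023. Prime factorization: 1023 = 3·11·31.
f is primitive ⇔ z has order 1023 in GF(2)[z]/(f), i.e. z^(1023/q) ≠ 1 for each prime q | 1023.
z^(341) mod f = 1
z^(93) mod f = z⁸ + z⁵ + z³ + z² + z.
z^(33) mod f = z⁸ + z⁶ + z² + 1.
Since z^(341) = 1, the order of z divides 341 < 1023; not primitive.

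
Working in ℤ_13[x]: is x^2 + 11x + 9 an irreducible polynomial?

Write m(x) = x^2 + 11x + 9.
Check each element of ℤ_13 for a root: m(0)=9, m(1)=8, m(2)=9, m(3)=12, m(4)=4, m(5)=11, m(6)=7, m(7)=5, m(8)=5, m(9)=7, m(10)=11, m(11)=4, m(12)=12.
No roots. A degree-2 polynomial over a field with no linear factor is irreducible.

Yes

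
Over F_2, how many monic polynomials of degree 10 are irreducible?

The number of monic irreducibles of degree 10 over GF(2) is (1/10)·Σ_{d∣10} μ(10/d) 2^d.
Divisors of 10: 1, 2, 5, 10; μ(10/d) for each: 1, -1, -1, 1.
Σ = 2^1 − 2^2 − 2^5 + 2^10 = 990.
N = 990/10 = 99.

99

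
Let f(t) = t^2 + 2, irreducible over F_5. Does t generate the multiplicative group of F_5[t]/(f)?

No

|GF(5^2)^×| = 5^2 − 1 = 24. Prime factorization: 24 = 2^3·3.
f is primitive ⇔ t has order 24 in GF(5)[t]/(f), i.e. t^(24/q) ≠ 1 for each prime q | 24.
t^(12) mod f = 4.
t^(8) mod f = 1
Since t^(8) = 1, the order of t divides 8 < 24; not primitive.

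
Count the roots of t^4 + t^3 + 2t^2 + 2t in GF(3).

Write f(t) = t^4 + t^3 + 2t^2 + 2t.
Evaluate at each of the 3 elements of GF(3):
f(0) = 0 → root; f(1) = 0 → root; f(2) = 0 → root.
Roots: {0, 1, 2}.

3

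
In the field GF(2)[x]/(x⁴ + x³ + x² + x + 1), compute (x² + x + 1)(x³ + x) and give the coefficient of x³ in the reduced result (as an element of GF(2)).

Multiply in GF(2)[x]: (x² + x + 1)·(x³ + x) = x⁵ + x⁴ + x² + x.
Reduce using x⁴ ≡ x³ + x² + x + 1 (mod x⁴ + x³ + x² + x + 1).
Reduced: x³.

1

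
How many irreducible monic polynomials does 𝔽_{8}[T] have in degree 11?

The number of monic irreducibles of degree 11 over GF(8) is (1/11)·Σ_{d∣11} μ(11/d) 8^d.
Divisors of 11: 1, 11; μ(11/d) for each: -1, 1.
Σ = − 8^1 + 8^11 = 8589934584.
N = 8589934584/11 = 780903144.

780903144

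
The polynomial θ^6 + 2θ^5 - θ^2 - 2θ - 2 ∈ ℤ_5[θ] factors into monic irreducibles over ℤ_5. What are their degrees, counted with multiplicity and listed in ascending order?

6

Write g(θ) = θ^6 + 2θ^5 - θ^2 - 2θ - 2.
Roots in ℤ_5: g(0) = 3; g(1) = 3; g(2) = 3; g(3) = 3; g(4) = 3.
Complete factorization: g(θ) = (θ^6 + 2θ^5 - θ^2 - 2θ - 2).
Factor degrees with multiplicity: 6 = 6.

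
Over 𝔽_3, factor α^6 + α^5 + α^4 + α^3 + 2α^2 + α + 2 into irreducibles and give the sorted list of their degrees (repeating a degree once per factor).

Write g(α) = α^6 + α^5 + α^4 + α^3 + 2α^2 + α + 2.
Roots in 𝔽_3: g(0) = 2; g(1) = 0 → root; g(2) = 0 → root.
Linear factors from roots: (α + 2), (α + 1).
Complete factorization: g(α) = (α + 1)·(α + 2)·(α^2 + 2α + 2)^2.
Factor degrees with multiplicity: 1 + 1 + 2 + 2 = 6.

1, 1, 2, 2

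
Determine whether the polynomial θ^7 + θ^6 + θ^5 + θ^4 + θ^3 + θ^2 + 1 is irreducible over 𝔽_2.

Write m(θ) = θ^7 + θ^6 + θ^5 + θ^4 + θ^3 + θ^2 + 1.
Check for roots in 𝔽_2: m(0) = 1; m(1) = 1.
No roots, so no linear factors.
Monic irreducibles of degree 2 over GF(2): θ^2 + θ + 1.
None of them divide m (all give nonzero remainder).
Monic irreducibles of degree 3 over GF(2): θ^3 + θ + 1, θ^3 + θ^2 + 1.
None of them divide m (all give nonzero remainder).
No irreducible factor of degree ≤ 3 exists, so m is irreducible over GF(2).

Yes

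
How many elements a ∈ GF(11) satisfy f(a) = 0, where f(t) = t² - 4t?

Evaluate at each of the 11 elements of GF(11):
f(0) = 0 → root; f(1) = 8; f(2) = 7; f(3) = 8; f(4) = 0 → root; f(5) = 5; f(6) = 1; f(7) = 10; f(8) = 10; f(9) = 1; f(10) = 5.
Roots: {0, 4}.

2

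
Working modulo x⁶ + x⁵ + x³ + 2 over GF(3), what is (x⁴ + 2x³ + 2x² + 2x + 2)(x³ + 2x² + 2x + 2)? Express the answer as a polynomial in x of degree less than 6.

Multiply in GF(3)[x]: (x⁴ + 2x³ + 2x² + 2x + 2)·(x³ + 2x² + 2x + 2) = x⁷ + x⁶ + 2x⁵ + 2x³ + 2x + 1.
Reduce using x⁶ ≡ 2x⁵ + 2x³ + 1 (mod x⁶ + x⁵ + x³ + 2).
Reduced: 2x⁵ + 2x⁴ + 2x³ + 1.

2x^5 + 2x^4 + 2x^3 + 1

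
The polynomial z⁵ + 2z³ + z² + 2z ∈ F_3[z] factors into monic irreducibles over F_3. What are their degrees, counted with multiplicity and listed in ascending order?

1, 1, 1, 2

Write g(z) = z⁵ + 2z³ + z² + 2z.
Roots in F_3: g(0) = 0 → root; g(1) = 0 → root; g(2) = 2.
Linear factors from roots: (z), (z + 2).
Complete factorization: g(z) = (z)·(z + 2)^2·(z² + 2z + 2).
Factor degrees with multiplicity: 1 + 1 + 1 + 2 = 5.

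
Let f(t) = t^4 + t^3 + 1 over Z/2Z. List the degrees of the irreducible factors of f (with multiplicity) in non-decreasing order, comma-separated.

4

Roots in Z/2Z: f(0) = 1; f(1) = 1.
Complete factorization: f(t) = (t^4 + t^3 + 1).
Factor degrees with multiplicity: 4 = 4.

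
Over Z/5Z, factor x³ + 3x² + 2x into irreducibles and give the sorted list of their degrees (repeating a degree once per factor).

Write h(x) = x³ + 3x² + 2x.
Roots in Z/5Z: h(0) = 0 → root; h(1) = 1; h(2) = 4; h(3) = 0 → root; h(4) = 0 → root.
Linear factors from roots: (x), (x + 2), (x + 1).
Complete factorization: h(x) = (x)·(x + 1)·(x + 2).
Factor degrees with multiplicity: 1 + 1 + 1 = 3.

1, 1, 1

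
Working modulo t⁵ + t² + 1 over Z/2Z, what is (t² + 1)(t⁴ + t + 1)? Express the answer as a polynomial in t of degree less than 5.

Multiply in Z/2Z[t]: (t² + 1)·(t⁴ + t + 1) = t⁶ + t⁴ + t³ + t² + t + 1.
Reduce using t⁵ ≡ t² + 1 (mod t⁵ + t² + 1).
Reduced: t⁴ + t² + 1.

t^4 + t^2 + 1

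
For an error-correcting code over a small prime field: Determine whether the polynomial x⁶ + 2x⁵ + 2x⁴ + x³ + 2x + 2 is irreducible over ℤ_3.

No

Write m(x) = x⁶ + 2x⁵ + 2x⁴ + x³ + 2x + 2.
Check for roots in ℤ_3: m(0) = 2; m(1) = 1; m(2) = 0 → root.
m(2) = 0, so (x − 2) divides m(x); m is reducible.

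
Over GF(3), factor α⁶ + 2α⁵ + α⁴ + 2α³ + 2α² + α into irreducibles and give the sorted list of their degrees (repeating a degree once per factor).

1, 1, 4

Write g(α) = α⁶ + 2α⁵ + α⁴ + 2α³ + 2α² + α.
Roots in GF(3): g(0) = 0 → root; g(1) = 0 → root; g(2) = 2.
Linear factors from roots: (α), (α + 2).
Complete factorization: g(α) = (α)·(α + 2)·(α⁴ + α² + 2).
Factor degrees with multiplicity: 1 + 1 + 4 = 6.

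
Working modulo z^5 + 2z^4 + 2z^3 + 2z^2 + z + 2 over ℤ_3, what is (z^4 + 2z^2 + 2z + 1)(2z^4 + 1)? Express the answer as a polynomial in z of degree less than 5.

Multiply in ℤ_3[z]: (z^4 + 2z^2 + 2z + 1)·(2z^4 + 1) = 2z^8 + z^6 + z^5 + 2z^2 + 2z + 1.
Reduce using z^5 ≡ z^4 + z^3 + z^2 + 2z + 1 (mod z^5 + 2z^4 + 2z^3 + 2z^2 + z + 2).
Reduced: 2.

2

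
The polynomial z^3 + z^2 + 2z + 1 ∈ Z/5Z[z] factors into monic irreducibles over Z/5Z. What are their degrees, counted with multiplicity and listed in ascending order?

Write h(z) = z^3 + z^2 + 2z + 1.
Roots in Z/5Z: h(0) = 1; h(1) = 0 → root; h(2) = 2; h(3) = 3; h(4) = 4.
Linear factors from roots: (z + 4).
Complete factorization: h(z) = (z + 4)·(z^2 + 2z + 4).
Factor degrees with multiplicity: 1 + 2 = 3.

1, 2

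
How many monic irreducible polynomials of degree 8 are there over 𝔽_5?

x^(5^8) − x is the product of all monic irreducibles of degree dividing 8; Möbius inversion gives N = (1/8) Σ μ(8/d)·5^d.
Divisors of 8: 1, 2, 4, 8; μ(8/d) for each: 0, 0, -1, 1.
Σ = − 5^4 + 5^8 = 390000.
N = 390000/8 = 48750.

48750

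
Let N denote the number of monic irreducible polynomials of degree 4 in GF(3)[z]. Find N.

Gauss's count: N_{3}(4) = (1/4) Σ_{d|4} μ(4/d)·3^d.
Divisors of 4: 1, 2, 4; μ(4/d) for each: 0, -1, 1.
Σ = − 3^2 + 3^4 = 72.
N = 72/4 = 18.

18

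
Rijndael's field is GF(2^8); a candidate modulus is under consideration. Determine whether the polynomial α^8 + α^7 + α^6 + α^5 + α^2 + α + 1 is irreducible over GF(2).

Write h(α) = α^8 + α^7 + α^6 + α^5 + α^2 + α + 1.
Check for roots in GF(2): h(0) = 1; h(1) = 1.
No roots, so no linear factors.
Monic irreducibles of degree 2 over GF(2): α^2 + α + 1.
None of them divide h (all give nonzero remainder).
Monic irreducibles of degree 3 over GF(2): α^3 + α + 1, α^3 + α^2 + 1.
None of them divide h (all give nonzero remainder).
Monic irreducibles of degree 4 over GF(2): α^4 + α + 1, α^4 + α^3 + 1, α^4 + α^3 + α^2 + α + 1.
None of them divide h (all give nonzero remainder).
No irreducible factor of degree ≤ 4 exists, so h is irreducible over GF(2).

Yes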